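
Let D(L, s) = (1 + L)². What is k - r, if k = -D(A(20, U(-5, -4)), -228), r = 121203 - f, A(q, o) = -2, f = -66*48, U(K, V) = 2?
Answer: -124372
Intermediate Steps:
f = -3168
r = 124371 (r = 121203 - 1*(-3168) = 121203 + 3168 = 124371)
k = -1 (k = -(1 - 2)² = -1*(-1)² = -1*1 = -1)
k - r = -1 - 1*124371 = -1 - 124371 = -124372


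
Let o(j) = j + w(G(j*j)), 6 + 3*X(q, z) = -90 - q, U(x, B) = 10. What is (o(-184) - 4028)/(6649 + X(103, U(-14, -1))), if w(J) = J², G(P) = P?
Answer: 859668393/4937 ≈ 1.7413e+5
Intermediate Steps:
X(q, z) = -32 - q/3 (X(q, z) = -2 + (-90 - q)/3 = -2 + (-30 - q/3) = -32 - q/3)
o(j) = j + j⁴ (o(j) = j + (j*j)² = j + (j²)² = j + j⁴)
(o(-184) - 4028)/(6649 + X(103, U(-14, -1))) = ((-184 + (-184)⁴) - 4028)/(6649 + (-32 - ⅓*103)) = ((-184 + 1146228736) - 4028)/(6649 + (-32 - 103/3)) = (1146228552 - 4028)/(6649 - 199/3) = 1146224524/(19748/3) = 1146224524*(3/19748) = 859668393/4937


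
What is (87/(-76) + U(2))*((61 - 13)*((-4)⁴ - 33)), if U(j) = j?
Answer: 173940/19 ≈ 9154.7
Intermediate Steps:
(87/(-76) + U(2))*((61 - 13)*((-4)⁴ - 33)) = (87/(-76) + 2)*((61 - 13)*((-4)⁴ - 33)) = (87*(-1/76) + 2)*(48*(256 - 33)) = (-87/76 + 2)*(48*223) = (65/76)*10704 = 173940/19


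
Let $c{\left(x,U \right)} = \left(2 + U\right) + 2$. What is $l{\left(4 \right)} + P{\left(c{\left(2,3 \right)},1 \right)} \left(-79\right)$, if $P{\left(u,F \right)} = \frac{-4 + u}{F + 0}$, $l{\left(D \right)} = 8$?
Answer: $-229$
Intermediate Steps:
$c{\left(x,U \right)} = 4 + U$
$P{\left(u,F \right)} = \frac{-4 + u}{F}$
$l{\left(4 \right)} + P{\left(c{\left(2,3 \right)},1 \right)} \left(-79\right) = 8 + \frac{-4 + \left(4 + 3\right)}{1} \left(-79\right) = 8 + 1 \left(-4 + 7\right) \left(-79\right) = 8 + 1 \cdot 3 \left(-79\right) = 8 + 3 \left(-79\right) = 8 - 237 = -229$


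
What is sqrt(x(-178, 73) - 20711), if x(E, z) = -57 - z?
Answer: I*sqrt(20841) ≈ 144.36*I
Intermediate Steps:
sqrt(x(-178, 73) - 20711) = sqrt((-57 - 1*73) - 20711) = sqrt((-57 - 73) - 20711) = sqrt(-130 - 20711) = sqrt(-20841) = I*sqrt(20841)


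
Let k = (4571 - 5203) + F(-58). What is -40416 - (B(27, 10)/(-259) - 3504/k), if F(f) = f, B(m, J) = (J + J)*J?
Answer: -1203918816/29785 ≈ -40420.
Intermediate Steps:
B(m, J) = 2*J**2 (B(m, J) = (2*J)*J = 2*J**2)
k = -690 (k = (4571 - 5203) - 58 = -632 - 58 = -690)
-40416 - (B(27, 10)/(-259) - 3504/k) = -40416 - ((2*10**2)/(-259) - 3504/(-690)) = -40416 - ((2*100)*(-1/259) - 3504*(-1/690)) = -40416 - (200*(-1/259) + 584/115) = -40416 - (-200/259 + 584/115) = -40416 - 1*128256/29785 = -40416 - 128256/29785 = -1203918816/29785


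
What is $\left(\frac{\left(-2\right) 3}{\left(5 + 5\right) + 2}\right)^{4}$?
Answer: $\frac{1}{16} \approx 0.0625$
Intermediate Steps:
$\left(\frac{\left(-2\right) 3}{\left(5 + 5\right) + 2}\right)^{4} = \left(- \frac{6}{10 + 2}\right)^{4} = \left(- \frac{6}{12}\right)^{4} = \left(\left(-6\right) \frac{1}{12}\right)^{4} = \left(- \frac{1}{2}\right)^{4} = \frac{1}{16}$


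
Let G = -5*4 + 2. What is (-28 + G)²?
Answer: 2116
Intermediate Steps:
G = -18 (G = -20 + 2 = -18)
(-28 + G)² = (-28 - 18)² = (-46)² = 2116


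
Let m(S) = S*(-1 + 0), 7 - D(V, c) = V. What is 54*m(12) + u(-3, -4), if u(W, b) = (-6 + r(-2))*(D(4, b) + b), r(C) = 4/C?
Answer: -640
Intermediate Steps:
D(V, c) = 7 - V
m(S) = -S (m(S) = S*(-1) = -S)
u(W, b) = -24 - 8*b (u(W, b) = (-6 + 4/(-2))*((7 - 1*4) + b) = (-6 + 4*(-½))*((7 - 4) + b) = (-6 - 2)*(3 + b) = -8*(3 + b) = -24 - 8*b)
54*m(12) + u(-3, -4) = 54*(-1*12) + (-24 - 8*(-4)) = 54*(-12) + (-24 + 32) = -648 + 8 = -640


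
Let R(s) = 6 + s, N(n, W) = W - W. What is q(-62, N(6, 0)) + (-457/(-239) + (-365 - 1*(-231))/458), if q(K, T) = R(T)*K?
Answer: -20271292/54731 ≈ -370.38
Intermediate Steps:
N(n, W) = 0
q(K, T) = K*(6 + T) (q(K, T) = (6 + T)*K = K*(6 + T))
q(-62, N(6, 0)) + (-457/(-239) + (-365 - 1*(-231))/458) = -62*(6 + 0) + (-457/(-239) + (-365 - 1*(-231))/458) = -62*6 + (-457*(-1/239) + (-365 + 231)*(1/458)) = -372 + (457/239 - 134*1/458) = -372 + (457/239 - 67/229) = -372 + 88640/54731 = -20271292/54731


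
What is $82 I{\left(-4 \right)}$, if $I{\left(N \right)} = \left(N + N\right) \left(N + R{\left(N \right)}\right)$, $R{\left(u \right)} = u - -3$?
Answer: $3280$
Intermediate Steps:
$R{\left(u \right)} = 3 + u$ ($R{\left(u \right)} = u + 3 = 3 + u$)
$I{\left(N \right)} = 2 N \left(3 + 2 N\right)$ ($I{\left(N \right)} = \left(N + N\right) \left(N + \left(3 + N\right)\right) = 2 N \left(3 + 2 N\right)$)
$82 I{\left(-4 \right)} = 82 \cdot 2 \left(-4\right) \left(3 + 2 \left(-4\right)\right) = 82 \cdot 2 \left(-4\right) \left(3 - 8\right) = 82 \cdot 2 \left(-4\right) \left(-5\right) = 82 \cdot 40 = 3280$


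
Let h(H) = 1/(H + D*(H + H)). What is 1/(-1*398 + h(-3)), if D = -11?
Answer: -63/25073 ≈ -0.0025127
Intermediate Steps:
h(H) = -1/(21*H) (h(H) = 1/(H - 11*(H + H)) = 1/(H - 22*H) = 1/(-21*H) = -1/(21*H))
1/(-1*398 + h(-3)) = 1/(-1*398 - 1/21/(-3)) = 1/(-398 - 1/21*(-1/3)) = 1/(-398 + 1/63) = 1/(-25073/63) = -63/25073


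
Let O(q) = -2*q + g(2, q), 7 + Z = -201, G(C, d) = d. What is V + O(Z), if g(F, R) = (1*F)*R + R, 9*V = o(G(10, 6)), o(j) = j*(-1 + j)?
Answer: -614/3 ≈ -204.67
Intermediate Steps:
V = 10/3 (V = (6*(-1 + 6))/9 = (6*5)/9 = (⅑)*30 = 10/3 ≈ 3.3333)
Z = -208 (Z = -7 - 201 = -208)
g(F, R) = R + F*R (g(F, R) = F*R + R = R + F*R)
O(q) = q (O(q) = -2*q + q*(1 + 2) = -2*q + q*3 = -2*q + 3*q = q)
V + O(Z) = 10/3 - 208 = -614/3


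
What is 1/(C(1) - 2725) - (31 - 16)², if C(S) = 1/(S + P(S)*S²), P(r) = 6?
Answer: -4291657/19074 ≈ -225.00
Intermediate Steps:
C(S) = 1/(S + 6*S²)
1/(C(1) - 2725) - (31 - 16)² = 1/(1/(1*(1 + 6*1)) - 2725) - (31 - 16)² = 1/(1/(1 + 6) - 2725) - 1*15² = 1/(1/7 - 2725) - 1*225 = 1/(1*(⅐) - 2725) - 225 = 1/(⅐ - 2725) - 225 = 1/(-19074/7) - 225 = -7/19074 - 225 = -4291657/19074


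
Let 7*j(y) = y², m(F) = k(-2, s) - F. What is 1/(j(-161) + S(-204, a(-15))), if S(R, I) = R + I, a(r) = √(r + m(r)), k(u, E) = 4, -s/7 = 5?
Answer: 1/3501 ≈ 0.00028563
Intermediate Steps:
s = -35 (s = -7*5 = -35)
m(F) = 4 - F
a(r) = 2 (a(r) = √(r + (4 - r)) = √4 = 2)
j(y) = y²/7
S(R, I) = I + R
1/(j(-161) + S(-204, a(-15))) = 1/((⅐)*(-161)² + (2 - 204)) = 1/((⅐)*25921 - 202) = 1/(3703 - 202) = 1/3501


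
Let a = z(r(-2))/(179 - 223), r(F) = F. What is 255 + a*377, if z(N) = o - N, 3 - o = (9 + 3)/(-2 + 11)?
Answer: 2683/12 ≈ 223.58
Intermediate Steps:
o = 5/3 (o = 3 - (9 + 3)/(-2 + 11) = 3 - 12/9 = 3 - 1*4/3 = 3 - 4/3 = 5/3 ≈ 1.6667)
z(N) = 5/3 - N
a = -1/12 (a = (5/3 - 1*(-2))/(179 - 223) = (5/3 + 2)/(-44) = (11/3)*(-1/44) = -1/12 ≈ -0.083333)
255 + a*377 = 255 - 1/12*377 = 255 - 377/12 = 2683/12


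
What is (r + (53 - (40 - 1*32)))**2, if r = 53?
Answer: 9604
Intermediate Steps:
(r + (53 - (40 - 1*32)))**2 = (53 + (53 - (40 - 1*32)))**2 = (53 + (53 - (40 - 32)))**2 = (53 + (53 - 1*8))**2 = (53 + (53 - 8))**2 = (53 + 45)**2 = 98**2 = 9604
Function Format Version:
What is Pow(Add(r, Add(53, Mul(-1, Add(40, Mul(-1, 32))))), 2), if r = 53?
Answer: 9604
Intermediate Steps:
Pow(Add(r, Add(53, Mul(-1, Add(40, Mul(-1, 32))))), 2) = Pow(Add(53, Add(53, Mul(-1, Add(40, Mul(-1, 32))))), 2) = Pow(Add(53, Add(53, Mul(-1, Add(40, -32)))), 2) = Pow(Add(53, Add(53, Mul(-1, 8))), 2) = Pow(Add(53, Add(53, -8)), 2) = Pow(Add(53, 45), 2) = Pow(98, 2) = 9604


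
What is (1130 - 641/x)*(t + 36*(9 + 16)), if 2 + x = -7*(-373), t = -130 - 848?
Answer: -229907262/2609 ≈ -88121.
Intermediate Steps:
t = -978
x = 2609 (x = -2 - 7*(-373) = -2 + 2611 = 2609)
(1130 - 641/x)*(t + 36*(9 + 16)) = (1130 - 641/2609)*(-978 + 36*(9 + 16)) = (1130 - 641*1/2609)*(-978 + 36*25) = (1130 - 641/2609)*(-978 + 900) = (2947529/2609)*(-78) = -229907262/2609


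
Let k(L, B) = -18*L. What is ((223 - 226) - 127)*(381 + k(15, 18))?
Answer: -14430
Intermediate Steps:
((223 - 226) - 127)*(381 + k(15, 18)) = ((223 - 226) - 127)*(381 - 18*15) = (-3 - 127)*(381 - 270) = -130*111 = -14430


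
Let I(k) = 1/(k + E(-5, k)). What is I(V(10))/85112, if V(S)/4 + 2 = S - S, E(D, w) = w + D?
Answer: -1/1787352 ≈ -5.5949e-7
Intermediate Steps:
E(D, w) = D + w
V(S) = -8 (V(S) = -8 + 4*(S - S) = -8 + 4*0 = -8 + 0 = -8)
I(k) = 1/(-5 + 2*k) (I(k) = 1/(k + (-5 + k)) = 1/(-5 + 2*k))
I(V(10))/85112 = 1/((-5 + 2*(-8))*85112) = (1/85112)/(-5 - 16) = (1/85112)/(-21) = -1/21*1/85112 = -1/1787352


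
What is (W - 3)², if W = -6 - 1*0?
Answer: 81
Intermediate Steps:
W = -6 (W = -6 + 0 = -6)
(W - 3)² = (-6 - 3)² = (-9)² = 81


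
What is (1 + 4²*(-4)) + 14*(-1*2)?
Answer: -91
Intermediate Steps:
(1 + 4²*(-4)) + 14*(-1*2) = (1 + 16*(-4)) + 14*(-2) = (1 - 64) - 28 = -63 - 28 = -91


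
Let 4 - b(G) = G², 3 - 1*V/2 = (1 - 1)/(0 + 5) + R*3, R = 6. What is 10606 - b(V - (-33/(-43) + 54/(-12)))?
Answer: 83515473/7396 ≈ 11292.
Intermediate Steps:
V = -30 (V = 6 - 2*((1 - 1)/(0 + 5) + 6*3) = 6 - 2*(0/5 + 18) = 6 - 2*(0*(⅕) + 18) = 6 - 2*(0 + 18) = 6 - 2*18 = 6 - 36 = -30)
b(G) = 4 - G²
10606 - b(V - (-33/(-43) + 54/(-12))) = 10606 - (4 - (-30 - (-33/(-43) + 54/(-12)))²) = 10606 - (4 - (-30 - (-33*(-1/43) + 54*(-1/12)))²) = 10606 - (4 - (-30 - (33/43 - 9/2))²) = 10606 - (4 - (-30 - 1*(-321/86))²) = 10606 - (4 - (-30 + 321/86)²) = 10606 - (4 - (-2259/86)²) = 10606 - (4 - 1*5103081/7396) = 10606 - (4 - 5103081/7396) = 10606 - 1*(-5073497/7396) = 10606 + 5073497/7396 = 83515473/7396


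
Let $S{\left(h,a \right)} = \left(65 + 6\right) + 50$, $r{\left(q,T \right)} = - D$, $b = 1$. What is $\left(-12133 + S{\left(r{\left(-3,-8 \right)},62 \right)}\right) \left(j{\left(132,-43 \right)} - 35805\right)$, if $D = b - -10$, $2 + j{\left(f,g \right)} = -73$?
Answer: $430990560$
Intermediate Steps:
$j{\left(f,g \right)} = -75$ ($j{\left(f,g \right)} = -2 - 73 = -75$)
$D = 11$ ($D = 1 - -10 = 1 + 10 = 11$)
$r{\left(q,T \right)} = -11$ ($r{\left(q,T \right)} = \left(-1\right) 11 = -11$)
$S{\left(h,a \right)} = 121$ ($S{\left(h,a \right)} = 71 + 50 = 121$)
$\left(-12133 + S{\left(r{\left(-3,-8 \right)},62 \right)}\right) \left(j{\left(132,-43 \right)} - 35805\right) = \left(-12133 + 121\right) \left(-75 - 35805\right) = \left(-12012\right) \left(-35880\right) = 430990560$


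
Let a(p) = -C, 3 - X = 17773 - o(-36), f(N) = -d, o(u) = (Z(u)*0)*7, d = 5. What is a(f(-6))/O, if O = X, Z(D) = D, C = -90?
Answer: -9/1777 ≈ -0.0050647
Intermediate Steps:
o(u) = 0 (o(u) = (u*0)*7 = 0*7 = 0)
f(N) = -5 (f(N) = -1*5 = -5)
X = -17770 (X = 3 - (17773 - 1*0) = 3 - (17773 + 0) = 3 - 1*17773 = 3 - 17773 = -17770)
O = -17770
a(p) = 90 (a(p) = -1*(-90) = 90)
a(f(-6))/O = 90/(-17770) = 90*(-1/17770) = -9/1777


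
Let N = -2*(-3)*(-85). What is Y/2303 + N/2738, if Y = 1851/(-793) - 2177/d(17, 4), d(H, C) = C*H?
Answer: -34203379361/170011964668 ≈ -0.20118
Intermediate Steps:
N = -510 (N = 6*(-85) = -510)
Y = -1852229/53924 (Y = 1851/(-793) - 2177/(4*17) = 1851*(-1/793) - 2177/68 = -1851/793 - 2177*1/68 = -1851/793 - 2177/68 = -1852229/53924 ≈ -34.349)
Y/2303 + N/2738 = -1852229/53924/2303 - 510/2738 = -1852229/53924*1/2303 - 510*1/2738 = -1852229/124186972 - 255/1369 = -34203379361/170011964668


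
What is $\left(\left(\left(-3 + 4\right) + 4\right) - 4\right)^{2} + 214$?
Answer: $215$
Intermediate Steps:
$\left(\left(\left(-3 + 4\right) + 4\right) - 4\right)^{2} + 214 = \left(\left(1 + 4\right) - 4\right)^{2} + 214 = \left(5 - 4\right)^{2} + 214 = 1^{2} + 214 = 1 + 214 = 215$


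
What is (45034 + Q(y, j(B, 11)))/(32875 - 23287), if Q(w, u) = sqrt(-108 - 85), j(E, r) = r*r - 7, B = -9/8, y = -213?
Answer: 22517/4794 + I*sqrt(193)/9588 ≈ 4.6969 + 0.0014489*I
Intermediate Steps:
B = -9/8 (B = -9*1/8 = -9/8 ≈ -1.1250)
j(E, r) = -7 + r**2 (j(E, r) = r**2 - 7 = -7 + r**2)
Q(w, u) = I*sqrt(193) (Q(w, u) = sqrt(-193) = I*sqrt(193))
(45034 + Q(y, j(B, 11)))/(32875 - 23287) = (45034 + I*sqrt(193))/(32875 - 23287) = (45034 + I*sqrt(193))/9588 = (45034 + I*sqrt(193))*(1/9588) = 22517/4794 + I*sqrt(193)/9588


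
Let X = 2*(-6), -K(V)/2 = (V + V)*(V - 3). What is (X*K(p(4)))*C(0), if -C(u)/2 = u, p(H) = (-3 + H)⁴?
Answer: 0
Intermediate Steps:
C(u) = -2*u
K(V) = -4*V*(-3 + V) (K(V) = -2*(V + V)*(V - 3) = -2*2*V*(-3 + V) = -4*V*(-3 + V))
X = -12
(X*K(p(4)))*C(0) = (-48*(-3 + 4)⁴*(3 - (-3 + 4)⁴))*(-2*0) = -48*1⁴*(3 - 1*1⁴)*0 = -48*(3 - 1*1)*0 = -48*(3 - 1)*0 = -48*2*0 = -12*8*0 = -96*0 = 0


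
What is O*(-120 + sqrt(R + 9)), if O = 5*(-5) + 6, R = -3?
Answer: 2280 - 19*sqrt(6) ≈ 2233.5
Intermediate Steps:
O = -19 (O = -25 + 6 = -19)
O*(-120 + sqrt(R + 9)) = -19*(-120 + sqrt(-3 + 9)) = -19*(-120 + sqrt(6)) = 2280 - 19*sqrt(6)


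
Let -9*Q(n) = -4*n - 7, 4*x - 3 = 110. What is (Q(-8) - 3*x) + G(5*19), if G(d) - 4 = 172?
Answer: 3185/36 ≈ 88.472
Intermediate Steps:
x = 113/4 (x = 3/4 + (1/4)*110 = 3/4 + 55/2 = 113/4 ≈ 28.250)
G(d) = 176 (G(d) = 4 + 172 = 176)
Q(n) = 7/9 + 4*n/9 (Q(n) = -(-4*n - 7)/9 = -(-7 - 4*n)/9 = 7/9 + 4*n/9)
(Q(-8) - 3*x) + G(5*19) = ((7/9 + (4/9)*(-8)) - 3*113/4) + 176 = ((7/9 - 32/9) - 339/4) + 176 = (-25/9 - 339/4) + 176 = -3151/36 + 176 = 3185/36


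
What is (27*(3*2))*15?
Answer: 2430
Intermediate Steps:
(27*(3*2))*15 = (27*6)*15 = 162*15 = 2430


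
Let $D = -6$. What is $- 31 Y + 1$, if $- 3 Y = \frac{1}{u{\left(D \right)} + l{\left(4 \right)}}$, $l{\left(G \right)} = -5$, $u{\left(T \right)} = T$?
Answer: $\frac{2}{33} \approx 0.060606$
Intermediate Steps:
$Y = \frac{1}{33}$ ($Y = - \frac{1}{3 \left(-6 - 5\right)} = - \frac{1}{3 \left(-11\right)} = \left(- \frac{1}{3}\right) \left(- \frac{1}{11}\right) = \frac{1}{33} \approx 0.030303$)
$- 31 Y + 1 = \left(-31\right) \frac{1}{33} + 1 = - \frac{31}{33} + 1 = \frac{2}{33}$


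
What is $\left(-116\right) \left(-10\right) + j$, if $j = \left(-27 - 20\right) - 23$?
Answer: $1090$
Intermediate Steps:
$j = -70$ ($j = -47 - 23 = -70$)
$\left(-116\right) \left(-10\right) + j = \left(-116\right) \left(-10\right) - 70 = 1160 - 70 = 1090$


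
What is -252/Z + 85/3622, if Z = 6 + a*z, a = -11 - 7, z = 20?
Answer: 157139/213698 ≈ 0.73533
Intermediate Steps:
a = -18
Z = -354 (Z = 6 - 18*20 = 6 - 360 = -354)
-252/Z + 85/3622 = -252/(-354) + 85/3622 = -252*(-1/354) + 85*(1/3622) = 42/59 + 85/3622 = 157139/213698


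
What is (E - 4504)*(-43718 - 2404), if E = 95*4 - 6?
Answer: 190483860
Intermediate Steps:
E = 374 (E = 380 - 6 = 374)
(E - 4504)*(-43718 - 2404) = (374 - 4504)*(-43718 - 2404) = -4130*(-46122) = 190483860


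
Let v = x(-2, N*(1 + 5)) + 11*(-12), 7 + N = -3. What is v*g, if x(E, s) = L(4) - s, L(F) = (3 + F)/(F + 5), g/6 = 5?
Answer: -6410/3 ≈ -2136.7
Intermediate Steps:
N = -10 (N = -7 - 3 = -10)
g = 30 (g = 6*5 = 30)
L(F) = (3 + F)/(5 + F)
x(E, s) = 7/9 - s (x(E, s) = (3 + 4)/(5 + 4) - s = 7/9 - s)
v = -641/9 (v = (7/9 - (-10)*(1 + 5)) + 11*(-12) = (7/9 - (-10)*6) - 132 = (7/9 - 1*(-60)) - 132 = (7/9 + 60) - 132 = 547/9 - 132 = -641/9 ≈ -71.222)
v*g = -641/9*30 = -6410/3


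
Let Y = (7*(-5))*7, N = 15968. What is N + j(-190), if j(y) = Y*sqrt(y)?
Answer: 15968 - 245*I*sqrt(190) ≈ 15968.0 - 3377.1*I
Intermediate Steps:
Y = -245 (Y = -35*7 = -245)
j(y) = -245*sqrt(y)
N + j(-190) = 15968 - 245*I*sqrt(190)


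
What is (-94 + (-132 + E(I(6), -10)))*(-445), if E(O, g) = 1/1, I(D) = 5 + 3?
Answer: 100125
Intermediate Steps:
I(D) = 8
E(O, g) = 1
(-94 + (-132 + E(I(6), -10)))*(-445) = (-94 + (-132 + 1))*(-445) = (-94 - 131)*(-445) = -225*(-445) = 100125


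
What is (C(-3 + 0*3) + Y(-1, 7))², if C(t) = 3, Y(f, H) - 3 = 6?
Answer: 144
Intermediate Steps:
Y(f, H) = 9 (Y(f, H) = 3 + 6 = 9)
(C(-3 + 0*3) + Y(-1, 7))² = (3 + 9)² = 12² = 144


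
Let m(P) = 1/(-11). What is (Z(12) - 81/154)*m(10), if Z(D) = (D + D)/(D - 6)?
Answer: -535/1694 ≈ -0.31582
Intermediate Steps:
Z(D) = 2*D/(-6 + D) (Z(D) = (2*D)/(-6 + D) = 2*D/(-6 + D))
m(P) = -1/11
(Z(12) - 81/154)*m(10) = (2*12/(-6 + 12) - 81/154)*(-1/11) = (2*12/6 - 81*1/154)*(-1/11) = (2*12*(⅙) - 81/154)*(-1/11) = (4 - 81/154)*(-1/11) = (535/154)*(-1/11) = -535/1694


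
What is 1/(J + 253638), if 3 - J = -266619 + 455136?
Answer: 1/65124 ≈ 1.5355e-5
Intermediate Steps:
J = -188514 (J = 3 - (-266619 + 455136) = 3 - 1*188517 = 3 - 188517 = -188514)
1/(J + 253638) = 1/(-188514 + 253638) = 1/65124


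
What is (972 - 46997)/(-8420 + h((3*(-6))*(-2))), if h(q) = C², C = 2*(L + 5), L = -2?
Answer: 46025/8384 ≈ 5.4896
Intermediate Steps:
C = 6 (C = 2*(-2 + 5) = 2*3 = 6)
h(q) = 36 (h(q) = 6² = 36)
(972 - 46997)/(-8420 + h((3*(-6))*(-2))) = (972 - 46997)/(-8420 + 36) = -46025/(-8384) = -46025*(-1/8384) = 46025/8384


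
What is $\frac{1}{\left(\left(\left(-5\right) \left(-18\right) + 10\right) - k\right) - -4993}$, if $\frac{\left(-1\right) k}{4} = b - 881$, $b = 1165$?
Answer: $\frac{1}{6229} \approx 0.00016054$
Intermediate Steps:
$k = -1136$ ($k = - 4 \left(1165 - 881\right) = \left(-4\right) 284 = -1136$)
$\frac{1}{\left(\left(\left(-5\right) \left(-18\right) + 10\right) - k\right) - -4993} = \frac{1}{\left(\left(\left(-5\right) \left(-18\right) + 10\right) - -1136\right) - -4993} = \frac{1}{\left(\left(90 + 10\right) + 1136\right) + 4993} = \frac{1}{\left(100 + 1136\right) + 4993} = \frac{1}{1236 + 4993} = \frac{1}{6229}$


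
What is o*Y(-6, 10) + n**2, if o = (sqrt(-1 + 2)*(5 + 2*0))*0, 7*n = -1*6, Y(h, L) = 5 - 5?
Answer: 36/49 ≈ 0.73469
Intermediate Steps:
Y(h, L) = 0
n = -6/7 (n = (-1*6)/7 = (1/7)*(-6) = -6/7 ≈ -0.85714)
o = 0 (o = (sqrt(1)*(5 + 0))*0 = (1*5)*0 = 5*0 = 0)
o*Y(-6, 10) + n**2 = 0*0 + (-6/7)**2 = 0 + 36/49 = 36/49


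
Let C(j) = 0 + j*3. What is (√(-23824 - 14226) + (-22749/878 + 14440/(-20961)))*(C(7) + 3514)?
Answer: -1730453585315/18403758 + 17675*I*√1522 ≈ -94027.0 + 6.8955e+5*I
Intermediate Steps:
C(j) = 3*j (C(j) = 0 + 3*j = 3*j)
(√(-23824 - 14226) + (-22749/878 + 14440/(-20961)))*(C(7) + 3514) = (√(-23824 - 14226) + (-22749/878 + 14440/(-20961)))*(3*7 + 3514) = (√(-38050) + (-22749*1/878 + 14440*(-1/20961)))*(21 + 3514) = (5*I*√1522 + (-22749/878 - 14440/20961))*3535 = (5*I*√1522 - 489520109/18403758)*3535 = (-489520109/18403758 + 5*I*√1522)*3535 = -1730453585315/18403758 + 17675*I*√1522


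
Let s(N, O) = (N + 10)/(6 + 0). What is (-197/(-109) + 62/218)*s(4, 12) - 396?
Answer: -42632/109 ≈ -391.12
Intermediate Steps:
s(N, O) = 5/3 + N/6 (s(N, O) = (10 + N)/6 = (10 + N)*(⅙) = 5/3 + N/6)
(-197/(-109) + 62/218)*s(4, 12) - 396 = (-197/(-109) + 62/218)*(5/3 + (⅙)*4) - 396 = (-197*(-1/109) + 62*(1/218))*(5/3 + ⅔) - 396 = (197/109 + 31/109)*(7/3) - 396 = (228/109)*(7/3) - 396 = 532/109 - 396 = -42632/109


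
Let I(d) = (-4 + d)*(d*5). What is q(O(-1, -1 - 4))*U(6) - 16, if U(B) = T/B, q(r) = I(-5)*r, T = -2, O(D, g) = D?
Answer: 59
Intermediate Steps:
I(d) = 5*d*(-4 + d) (I(d) = (-4 + d)*(5*d) = 5*d*(-4 + d))
q(r) = 225*r (q(r) = (5*(-5)*(-4 - 5))*r = (5*(-5)*(-9))*r = 225*r)
U(B) = -2/B
q(O(-1, -1 - 4))*U(6) - 16 = (225*(-1))*(-2/6) - 16 = -(-450)/6 - 16 = -225*(-⅓) - 16 = 75 - 16 = 59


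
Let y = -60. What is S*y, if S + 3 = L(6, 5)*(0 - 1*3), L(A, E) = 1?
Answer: 360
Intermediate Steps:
S = -6 (S = -3 + 1*(0 - 1*3) = -3 + 1*(0 - 3) = -3 + 1*(-3) = -3 - 3 = -6)
S*y = -6*(-60) = 360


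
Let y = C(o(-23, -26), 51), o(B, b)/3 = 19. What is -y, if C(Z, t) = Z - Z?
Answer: 0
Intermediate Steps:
o(B, b) = 57 (o(B, b) = 3*19 = 57)
C(Z, t) = 0
y = 0
-y = -1*0 = 0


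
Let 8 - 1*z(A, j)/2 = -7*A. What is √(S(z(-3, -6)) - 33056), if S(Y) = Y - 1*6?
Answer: 8*I*√517 ≈ 181.9*I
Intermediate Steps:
z(A, j) = 16 + 14*A (z(A, j) = 16 - (-14)*A = 16 + 14*A)
S(Y) = -6 + Y (S(Y) = Y - 6 = -6 + Y)
√(S(z(-3, -6)) - 33056) = √((-6 + (16 + 14*(-3))) - 33056) = √((-6 + (16 - 42)) - 33056) = √((-6 - 26) - 33056) = √(-32 - 33056) = √(-33088) = 8*I*√517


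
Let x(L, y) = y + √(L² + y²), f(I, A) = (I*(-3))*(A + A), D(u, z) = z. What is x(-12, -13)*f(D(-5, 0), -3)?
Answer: 0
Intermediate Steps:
f(I, A) = -6*A*I (f(I, A) = (-3*I)*(2*A) = -6*A*I)
x(-12, -13)*f(D(-5, 0), -3) = (-13 + √((-12)² + (-13)²))*(-6*(-3)*0) = (-13 + √(144 + 169))*0 = (-13 + √313)*0 = 0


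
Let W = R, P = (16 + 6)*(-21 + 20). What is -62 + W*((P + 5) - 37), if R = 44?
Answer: -2438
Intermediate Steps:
P = -22 (P = 22*(-1) = -22)
W = 44
-62 + W*((P + 5) - 37) = -62 + 44*((-22 + 5) - 37) = -62 + 44*(-17 - 37) = -62 + 44*(-54) = -62 - 2376 = -2438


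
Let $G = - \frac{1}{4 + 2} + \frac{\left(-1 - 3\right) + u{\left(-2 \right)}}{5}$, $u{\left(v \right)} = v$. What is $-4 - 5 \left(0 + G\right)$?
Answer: $\frac{17}{6} \approx 2.8333$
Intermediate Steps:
$G = - \frac{41}{30}$ ($G = - \frac{1}{4 + 2} + \frac{\left(-1 - 3\right) - 2}{5} = - \frac{1}{6} + \left(-4 - 2\right) \frac{1}{5} = \left(-1\right) \frac{1}{6} - \frac{6}{5} = - \frac{1}{6} - \frac{6}{5} = - \frac{41}{30} \approx -1.3667$)
$-4 - 5 \left(0 + G\right) = -4 - 5 \left(0 - \frac{41}{30}\right) = -4 - - \frac{41}{6} = -4 + \frac{41}{6} = \frac{17}{6}$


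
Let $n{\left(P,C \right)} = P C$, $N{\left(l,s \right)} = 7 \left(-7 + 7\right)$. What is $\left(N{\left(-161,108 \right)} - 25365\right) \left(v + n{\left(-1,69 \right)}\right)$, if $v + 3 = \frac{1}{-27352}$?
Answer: $\frac{49952435925}{27352} \approx 1.8263 \cdot 10^{6}$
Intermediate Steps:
$N{\left(l,s \right)} = 0$ ($N{\left(l,s \right)} = 7 \cdot 0 = 0$)
$n{\left(P,C \right)} = C P$
$v = - \frac{82057}{27352}$ ($v = -3 + \frac{1}{-27352} = -3 - \frac{1}{27352} = - \frac{82057}{27352} \approx -3.0$)
$\left(N{\left(-161,108 \right)} - 25365\right) \left(v + n{\left(-1,69 \right)}\right) = \left(0 - 25365\right) \left(- \frac{82057}{27352} + 69 \left(-1\right)\right) = - 25365 \left(- \frac{82057}{27352} - 69\right) = \left(-25365\right) \left(- \frac{1969345}{27352}\right) = \frac{49952435925}{27352}$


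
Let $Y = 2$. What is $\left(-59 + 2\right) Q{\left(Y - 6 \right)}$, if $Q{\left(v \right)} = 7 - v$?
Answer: $-627$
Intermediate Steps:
$\left(-59 + 2\right) Q{\left(Y - 6 \right)} = \left(-59 + 2\right) \left(7 - \left(2 - 6\right)\right) = - 57 \left(7 - \left(2 - 6\right)\right) = - 57 \left(7 - -4\right) = - 57 \left(7 + 4\right) = \left(-57\right) 11 = -627$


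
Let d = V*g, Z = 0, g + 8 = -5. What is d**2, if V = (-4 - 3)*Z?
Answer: 0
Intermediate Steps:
g = -13 (g = -8 - 5 = -13)
V = 0 (V = (-4 - 3)*0 = -7*0 = 0)
d = 0 (d = 0*(-13) = 0)
d**2 = 0**2 = 0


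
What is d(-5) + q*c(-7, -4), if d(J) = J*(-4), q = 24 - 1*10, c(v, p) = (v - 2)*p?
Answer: 524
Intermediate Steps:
c(v, p) = p*(-2 + v) (c(v, p) = (-2 + v)*p = p*(-2 + v))
q = 14 (q = 24 - 10 = 14)
d(J) = -4*J
d(-5) + q*c(-7, -4) = -4*(-5) + 14*(-4*(-2 - 7)) = 20 + 14*(-4*(-9)) = 20 + 14*36 = 20 + 504 = 524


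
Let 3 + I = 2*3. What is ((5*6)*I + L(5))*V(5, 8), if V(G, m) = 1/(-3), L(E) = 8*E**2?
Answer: -290/3 ≈ -96.667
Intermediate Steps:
V(G, m) = -1/3
I = 3 (I = -3 + 2*3 = -3 + 6 = 3)
((5*6)*I + L(5))*V(5, 8) = ((5*6)*3 + 8*5**2)*(-1/3) = (30*3 + 8*25)*(-1/3) = (90 + 200)*(-1/3) = 290*(-1/3) = -290/3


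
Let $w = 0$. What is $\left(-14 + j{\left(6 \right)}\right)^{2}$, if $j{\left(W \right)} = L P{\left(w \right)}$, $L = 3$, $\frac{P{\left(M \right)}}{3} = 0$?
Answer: $196$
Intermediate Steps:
$P{\left(M \right)} = 0$ ($P{\left(M \right)} = 3 \cdot 0 = 0$)
$j{\left(W \right)} = 0$ ($j{\left(W \right)} = 3 \cdot 0 = 0$)
$\left(-14 + j{\left(6 \right)}\right)^{2} = \left(-14 + 0\right)^{2} = \left(-14\right)^{2} = 196$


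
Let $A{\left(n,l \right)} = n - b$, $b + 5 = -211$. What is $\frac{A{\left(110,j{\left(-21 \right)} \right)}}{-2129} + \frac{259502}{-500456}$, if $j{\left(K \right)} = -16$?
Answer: $- \frac{357814207}{532735412} \approx -0.67165$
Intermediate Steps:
$b = -216$ ($b = -5 - 211 = -216$)
$A{\left(n,l \right)} = 216 + n$ ($A{\left(n,l \right)} = n - -216 = n + 216 = 216 + n$)
$\frac{A{\left(110,j{\left(-21 \right)} \right)}}{-2129} + \frac{259502}{-500456} = \frac{216 + 110}{-2129} + \frac{259502}{-500456} = 326 \left(- \frac{1}{2129}\right) + 259502 \left(- \frac{1}{500456}\right) = - \frac{326}{2129} - \frac{129751}{250228} = - \frac{357814207}{532735412}$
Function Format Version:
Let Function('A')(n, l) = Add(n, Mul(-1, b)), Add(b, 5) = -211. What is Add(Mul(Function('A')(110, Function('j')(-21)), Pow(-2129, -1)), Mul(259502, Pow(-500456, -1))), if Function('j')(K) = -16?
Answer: Rational(-357814207, 532735412) ≈ -0.67165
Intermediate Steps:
b = -216 (b = Add(-5, -211) = -216)
Function('A')(n, l) = Add(216, n) (Function('A')(n, l) = Add(n, Mul(-1, -216)) = Add(n, 216) = Add(216, n))
Add(Mul(Function('A')(110, Function('j')(-21)), Pow(-2129, -1)), Mul(259502, Pow(-500456, -1))) = Add(Mul(Add(216, 110), Pow(-2129, -1)), Mul(259502, Pow(-500456, -1))) = Add(Mul(326, Rational(-1, 2129)), Mul(259502, Rational(-1, 500456))) = Add(Rational(-326, 2129), Rational(-129751, 250228)) = Rational(-357814207, 532735412)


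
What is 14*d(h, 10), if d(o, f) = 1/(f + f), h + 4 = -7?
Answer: 7/10 ≈ 0.70000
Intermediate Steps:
h = -11 (h = -4 - 7 = -11)
d(o, f) = 1/(2*f)
14*d(h, 10) = 14*((½)/10) = 14*((½)*(⅒)) = 14*(1/20) = 7/10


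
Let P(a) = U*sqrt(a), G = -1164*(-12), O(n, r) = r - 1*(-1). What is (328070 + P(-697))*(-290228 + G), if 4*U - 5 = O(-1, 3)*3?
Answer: -90632618200 - 1174105*I*sqrt(697) ≈ -9.0633e+10 - 3.0997e+7*I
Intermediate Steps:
O(n, r) = 1 + r (O(n, r) = r + 1 = 1 + r)
G = 13968
U = 17/4 (U = 5/4 + ((1 + 3)*3)/4 = 5/4 + (4*3)/4 = 5/4 + (1/4)*12 = 5/4 + 3 = 17/4 ≈ 4.2500)
P(a) = 17*sqrt(a)/4
(328070 + P(-697))*(-290228 + G) = (328070 + 17*sqrt(-697)/4)*(-290228 + 13968) = (328070 + 17*(I*sqrt(697))/4)*(-276260) = (328070 + 17*I*sqrt(697)/4)*(-276260) = -90632618200 - 1174105*I*sqrt(697)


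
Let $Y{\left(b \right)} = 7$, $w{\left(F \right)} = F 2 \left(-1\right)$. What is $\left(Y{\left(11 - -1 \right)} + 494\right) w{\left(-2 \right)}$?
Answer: $2004$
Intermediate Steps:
$w{\left(F \right)} = - 2 F$ ($w{\left(F \right)} = 2 F \left(-1\right) = - 2 F$)
$\left(Y{\left(11 - -1 \right)} + 494\right) w{\left(-2 \right)} = \left(7 + 494\right) \left(\left(-2\right) \left(-2\right)\right) = 501 \cdot 4 = 2004$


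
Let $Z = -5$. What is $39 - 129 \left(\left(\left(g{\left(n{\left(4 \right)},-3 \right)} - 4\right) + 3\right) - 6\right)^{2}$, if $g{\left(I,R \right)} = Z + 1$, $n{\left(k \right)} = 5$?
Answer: $-15570$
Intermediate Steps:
$g{\left(I,R \right)} = -4$ ($g{\left(I,R \right)} = -5 + 1 = -4$)
$39 - 129 \left(\left(\left(g{\left(n{\left(4 \right)},-3 \right)} - 4\right) + 3\right) - 6\right)^{2} = 39 - 129 \left(\left(\left(-4 - 4\right) + 3\right) - 6\right)^{2} = 39 - 129 \left(\left(-8 + 3\right) - 6\right)^{2} = 39 - 129 \left(-5 - 6\right)^{2} = 39 - 129 \left(-11\right)^{2} = 39 - 15609 = -15570$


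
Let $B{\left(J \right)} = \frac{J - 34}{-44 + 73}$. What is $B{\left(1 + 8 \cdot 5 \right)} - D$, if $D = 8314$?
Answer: $- \frac{241099}{29} \approx -8313.8$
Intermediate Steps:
$B{\left(J \right)} = - \frac{34}{29} + \frac{J}{29}$ ($B{\left(J \right)} = \frac{-34 + J}{29} = \left(-34 + J\right) \frac{1}{29} = - \frac{34}{29} + \frac{J}{29}$)
$B{\left(1 + 8 \cdot 5 \right)} - D = \left(- \frac{34}{29} + \frac{1 + 8 \cdot 5}{29}\right) - 8314 = \left(- \frac{34}{29} + \frac{1 + 40}{29}\right) - 8314 = \left(- \frac{34}{29} + \frac{1}{29} \cdot 41\right) - 8314 = \left(- \frac{34}{29} + \frac{41}{29}\right) - 8314 = \frac{7}{29} - 8314 = - \frac{241099}{29}$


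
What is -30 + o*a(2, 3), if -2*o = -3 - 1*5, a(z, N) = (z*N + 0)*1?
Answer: -6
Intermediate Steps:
a(z, N) = N*z (a(z, N) = (N*z + 0)*1 = (N*z)*1 = N*z)
o = 4 (o = -(-3 - 1*5)/2 = -(-3 - 5)/2 = -1/2*(-8) = 4)
-30 + o*a(2, 3) = -30 + 4*(3*2) = -30 + 4*6 = -30 + 24 = -6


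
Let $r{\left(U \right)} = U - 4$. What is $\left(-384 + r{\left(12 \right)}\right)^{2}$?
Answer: $141376$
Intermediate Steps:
$r{\left(U \right)} = -4 + U$ ($r{\left(U \right)} = U - 4 = -4 + U$)
$\left(-384 + r{\left(12 \right)}\right)^{2} = \left(-384 + \left(-4 + 12\right)\right)^{2} = \left(-384 + 8\right)^{2} = \left(-376\right)^{2} = 141376$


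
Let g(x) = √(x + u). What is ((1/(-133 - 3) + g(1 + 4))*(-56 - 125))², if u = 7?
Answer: 7271402233/18496 - 32761*√3/34 ≈ 3.9147e+5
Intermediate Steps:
g(x) = √(7 + x) (g(x) = √(x + 7) = √(7 + x))
((1/(-133 - 3) + g(1 + 4))*(-56 - 125))² = ((1/(-133 - 3) + √(7 + (1 + 4)))*(-56 - 125))² = ((1/(-136) + √(7 + 5))*(-181))² = ((-1/136 + √12)*(-181))² = ((-1/136 + 2*√3)*(-181))² = (181/136 - 362*√3)²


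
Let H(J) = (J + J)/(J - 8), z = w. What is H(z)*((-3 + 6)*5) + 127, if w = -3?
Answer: 1487/11 ≈ 135.18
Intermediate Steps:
z = -3
H(J) = 2*J/(-8 + J) (H(J) = (2*J)/(-8 + J) = 2*J/(-8 + J))
H(z)*((-3 + 6)*5) + 127 = (2*(-3)/(-8 - 3))*((-3 + 6)*5) + 127 = (2*(-3)/(-11))*(3*5) + 127 = (2*(-3)*(-1/11))*15 + 127 = (6/11)*15 + 127 = 90/11 + 127 = 1487/11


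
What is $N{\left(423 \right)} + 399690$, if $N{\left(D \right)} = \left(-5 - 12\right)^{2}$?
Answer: $399979$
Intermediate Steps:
$N{\left(D \right)} = 289$ ($N{\left(D \right)} = \left(-17\right)^{2} = 289$)
$N{\left(423 \right)} + 399690 = 289 + 399690 = 399979$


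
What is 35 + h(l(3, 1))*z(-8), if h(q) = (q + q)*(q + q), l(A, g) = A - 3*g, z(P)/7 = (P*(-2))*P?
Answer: 35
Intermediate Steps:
z(P) = -14*P² (z(P) = 7*((P*(-2))*P) = 7*((-2*P)*P) = 7*(-2*P²) = -14*P²)
h(q) = 4*q² (h(q) = (2*q)*(2*q) = 4*q²)
35 + h(l(3, 1))*z(-8) = 35 + (4*(3 - 3*1)²)*(-14*(-8)²) = 35 + (4*(3 - 3)²)*(-14*64) = 35 + (4*0²)*(-896) = 35 + (4*0)*(-896) = 35 + 0*(-896) = 35 + 0 = 35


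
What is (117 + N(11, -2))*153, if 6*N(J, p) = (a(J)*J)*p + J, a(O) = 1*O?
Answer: 24021/2 ≈ 12011.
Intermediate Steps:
a(O) = O
N(J, p) = J/6 + p*J²/6 (N(J, p) = ((J*J)*p + J)/6 = (J²*p + J)/6 = (p*J² + J)/6 = (J + p*J²)/6 = J/6 + p*J²/6)
(117 + N(11, -2))*153 = (117 + (⅙)*11*(1 + 11*(-2)))*153 = (117 + (⅙)*11*(1 - 22))*153 = (117 + (⅙)*11*(-21))*153 = (117 - 77/2)*153 = (157/2)*153 = 24021/2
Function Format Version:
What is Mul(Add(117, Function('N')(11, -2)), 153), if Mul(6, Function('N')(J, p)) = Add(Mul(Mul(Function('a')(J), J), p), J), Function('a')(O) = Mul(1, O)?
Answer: Rational(24021, 2) ≈ 12011.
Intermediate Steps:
Function('a')(O) = O
Function('N')(J, p) = Add(Mul(Rational(1, 6), J), Mul(Rational(1, 6), p, Pow(J, 2))) (Function('N')(J, p) = Mul(Rational(1, 6), Add(Mul(Mul(J, J), p), J)) = Mul(Rational(1, 6), Add(Mul(Pow(J, 2), p), J)) = Mul(Rational(1, 6), Add(Mul(p, Pow(J, 2)), J)) = Mul(Rational(1, 6), Add(J, Mul(p, Pow(J, 2)))) = Add(Mul(Rational(1, 6), J), Mul(Rational(1, 6), p, Pow(J, 2))))
Mul(Add(117, Function('N')(11, -2)), 153) = Mul(Add(117, Mul(Rational(1, 6), 11, Add(1, Mul(11, -2)))), 153) = Mul(Add(117, Mul(Rational(1, 6), 11, Add(1, -22))), 153) = Mul(Add(117, Mul(Rational(1, 6), 11, -21)), 153) = Mul(Add(117, Rational(-77, 2)), 153) = Mul(Rational(157, 2), 153) = Rational(24021, 2)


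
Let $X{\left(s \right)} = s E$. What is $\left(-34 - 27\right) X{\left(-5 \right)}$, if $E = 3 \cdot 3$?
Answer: $2745$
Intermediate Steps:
$E = 9$
$X{\left(s \right)} = 9 s$ ($X{\left(s \right)} = s 9 = 9 s$)
$\left(-34 - 27\right) X{\left(-5 \right)} = \left(-34 - 27\right) 9 \left(-5\right) = \left(-61\right) \left(-45\right) = 2745$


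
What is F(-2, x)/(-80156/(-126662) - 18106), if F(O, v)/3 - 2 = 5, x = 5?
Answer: -443317/382210336 ≈ -0.0011599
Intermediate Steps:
F(O, v) = 21 (F(O, v) = 6 + 3*5 = 6 + 15 = 21)
F(-2, x)/(-80156/(-126662) - 18106) = 21/(-80156/(-126662) - 18106) = 21/(-80156*(-1/126662) - 18106) = 21/(40078/63331 - 18106) = 21/(-1146631008/63331) = -63331/1146631008*21 = -443317/382210336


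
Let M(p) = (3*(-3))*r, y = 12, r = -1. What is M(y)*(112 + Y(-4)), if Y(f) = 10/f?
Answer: 1971/2 ≈ 985.50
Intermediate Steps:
M(p) = 9 (M(p) = (3*(-3))*(-1) = -9*(-1) = 9)
M(y)*(112 + Y(-4)) = 9*(112 + 10/(-4)) = 9*(112 + 10*(-1/4)) = 9*(112 - 5/2) = 9*(219/2) = 1971/2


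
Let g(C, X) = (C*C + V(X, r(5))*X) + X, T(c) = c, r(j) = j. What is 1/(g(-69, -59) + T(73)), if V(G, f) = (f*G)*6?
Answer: 1/109205 ≈ 9.1571e-6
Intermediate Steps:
V(G, f) = 6*G*f (V(G, f) = (G*f)*6 = 6*G*f)
g(C, X) = X + C**2 + 30*X**2 (g(C, X) = (C*C + (6*X*5)*X) + X = (C**2 + (30*X)*X) + X = (C**2 + 30*X**2) + X = X + C**2 + 30*X**2)
1/(g(-69, -59) + T(73)) = 1/((-59 + (-69)**2 + 30*(-59)**2) + 73) = 1/((-59 + 4761 + 30*3481) + 73) = 1/((-59 + 4761 + 104430) + 73) = 1/(109132 + 73) = 1/109205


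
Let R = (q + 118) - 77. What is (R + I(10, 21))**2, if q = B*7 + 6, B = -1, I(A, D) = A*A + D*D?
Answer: 337561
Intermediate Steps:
I(A, D) = A**2 + D**2
q = -1 (q = -1*7 + 6 = -7 + 6 = -1)
R = 40 (R = (-1 + 118) - 77 = 117 - 77 = 40)
(R + I(10, 21))**2 = (40 + (10**2 + 21**2))**2 = (40 + (100 + 441))**2 = (40 + 541)**2 = 581**2 = 337561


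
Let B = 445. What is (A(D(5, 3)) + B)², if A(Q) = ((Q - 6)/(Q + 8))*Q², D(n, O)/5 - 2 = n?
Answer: 2987715600/1849 ≈ 1.6159e+6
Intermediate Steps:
D(n, O) = 10 + 5*n
A(Q) = Q²*(-6 + Q)/(8 + Q) (A(Q) = ((-6 + Q)/(8 + Q))*Q² = Q²*(-6 + Q)/(8 + Q))
(A(D(5, 3)) + B)² = ((10 + 5*5)²*(-6 + (10 + 5*5))/(8 + (10 + 5*5)) + 445)² = ((10 + 25)²*(-6 + (10 + 25))/(8 + (10 + 25)) + 445)² = (35²*(-6 + 35)/(8 + 35) + 445)² = (1225*29/43 + 445)² = (1225*(1/43)*29 + 445)² = (35525/43 + 445)² = (54660/43)² = 2987715600/1849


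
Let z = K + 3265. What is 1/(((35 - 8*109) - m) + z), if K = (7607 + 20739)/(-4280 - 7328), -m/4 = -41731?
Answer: -5804/954748957 ≈ -6.0791e-6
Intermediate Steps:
m = 166924 (m = -4*(-41731) = 166924)
K = -14173/5804 (K = 28346/(-11608) = 28346*(-1/11608) = -14173/5804 ≈ -2.4419)
z = 18935887/5804 (z = -14173/5804 + 3265 = 18935887/5804 ≈ 3262.6)
1/(((35 - 8*109) - m) + z) = 1/(((35 - 8*109) - 1*166924) + 18935887/5804) = 1/(((35 - 872) - 166924) + 18935887/5804) = 1/((-837 - 166924) + 18935887/5804) = 1/(-167761 + 18935887/5804) = 1/(-954748957/5804) = -5804/954748957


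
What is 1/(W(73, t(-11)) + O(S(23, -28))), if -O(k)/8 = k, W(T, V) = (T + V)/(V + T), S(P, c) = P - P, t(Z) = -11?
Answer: 1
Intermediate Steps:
S(P, c) = 0
W(T, V) = 1 (W(T, V) = (T + V)/(T + V) = 1)
O(k) = -8*k
1/(W(73, t(-11)) + O(S(23, -28))) = 1/(1 - 8*0) = 1/(1 + 0) = 1/1 = 1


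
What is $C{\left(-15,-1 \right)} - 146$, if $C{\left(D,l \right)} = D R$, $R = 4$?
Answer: $-206$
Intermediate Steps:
$C{\left(D,l \right)} = 4 D$ ($C{\left(D,l \right)} = D 4 = 4 D$)
$C{\left(-15,-1 \right)} - 146 = 4 \left(-15\right) - 146 = -60 - 146 = -206$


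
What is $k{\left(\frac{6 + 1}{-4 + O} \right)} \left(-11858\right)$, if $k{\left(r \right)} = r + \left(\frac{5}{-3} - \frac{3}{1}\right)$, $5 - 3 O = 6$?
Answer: $\frac{2905210}{39} \approx 74493.0$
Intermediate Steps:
$O = - \frac{1}{3}$ ($O = \frac{5}{3} - 2 = - \frac{1}{3} \approx -0.33333$)
$k{\left(r \right)} = - \frac{14}{3} + r$ ($k{\left(r \right)} = r + \left(5 \left(- \frac{1}{3}\right) - 3\right) = r - \frac{14}{3} = - \frac{14}{3} + r$)
$k{\left(\frac{6 + 1}{-4 + O} \right)} \left(-11858\right) = \left(- \frac{14}{3} + \frac{6 + 1}{-4 - \frac{1}{3}}\right) \left(-11858\right) = \left(- \frac{14}{3} + \frac{7}{- \frac{13}{3}}\right) \left(-11858\right) = \left(- \frac{14}{3} + 7 \left(- \frac{3}{13}\right)\right) \left(-11858\right) = \left(- \frac{14}{3} - \frac{21}{13}\right) \left(-11858\right) = \left(- \frac{245}{39}\right) \left(-11858\right) = \frac{2905210}{39}$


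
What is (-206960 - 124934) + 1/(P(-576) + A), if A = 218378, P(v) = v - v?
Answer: -72478347931/218378 ≈ -3.3189e+5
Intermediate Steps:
P(v) = 0
(-206960 - 124934) + 1/(P(-576) + A) = (-206960 - 124934) + 1/(0 + 218378) = -331894 + 1/218378 = -72478347931/218378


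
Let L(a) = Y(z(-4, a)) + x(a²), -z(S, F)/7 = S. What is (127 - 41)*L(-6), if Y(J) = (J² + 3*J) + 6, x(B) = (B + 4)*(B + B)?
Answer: 322844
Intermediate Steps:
z(S, F) = -7*S
x(B) = 2*B*(4 + B) (x(B) = (4 + B)*(2*B) = 2*B*(4 + B))
Y(J) = 6 + J² + 3*J
L(a) = 874 + 2*a²*(4 + a²) (L(a) = (6 + (-7*(-4))² + 3*(-7*(-4))) + 2*a²*(4 + a²) = (6 + 28² + 3*28) + 2*a²*(4 + a²) = (6 + 784 + 84) + 2*a²*(4 + a²) = 874 + 2*a²*(4 + a²))
(127 - 41)*L(-6) = (127 - 41)*(874 + 2*(-6)²*(4 + (-6)²)) = 86*(874 + 2*36*(4 + 36)) = 86*(874 + 2*36*40) = 86*(874 + 2880) = 86*3754 = 322844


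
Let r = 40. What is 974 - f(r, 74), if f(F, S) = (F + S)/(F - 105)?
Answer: 63424/65 ≈ 975.75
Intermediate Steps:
f(F, S) = (F + S)/(-105 + F)
974 - f(r, 74) = 974 - (40 + 74)/(-105 + 40) = 974 - 114/(-65) = 974 - (-1)*114/65 = 974 - 1*(-114/65) = 974 + 114/65 = 63424/65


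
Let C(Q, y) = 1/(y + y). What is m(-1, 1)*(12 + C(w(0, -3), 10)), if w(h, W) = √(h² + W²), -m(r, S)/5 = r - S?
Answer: 241/2 ≈ 120.50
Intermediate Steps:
m(r, S) = -5*r + 5*S (m(r, S) = -5*(r - S) = -5*r + 5*S)
w(h, W) = √(W² + h²)
C(Q, y) = 1/(2*y)
m(-1, 1)*(12 + C(w(0, -3), 10)) = (-5*(-1) + 5*1)*(12 + (½)/10) = (5 + 5)*(12 + (½)*(⅒)) = 10*(12 + 1/20) = 10*(241/20) = 241/2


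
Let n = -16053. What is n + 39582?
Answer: 23529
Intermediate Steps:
n + 39582 = -16053 + 39582 = 23529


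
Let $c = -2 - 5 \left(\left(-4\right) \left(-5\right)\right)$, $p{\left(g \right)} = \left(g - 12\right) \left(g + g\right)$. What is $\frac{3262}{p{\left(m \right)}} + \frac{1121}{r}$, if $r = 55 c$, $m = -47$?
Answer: $\frac{6041377}{15556530} \approx 0.38835$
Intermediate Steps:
$p{\left(g \right)} = 2 g \left(-12 + g\right)$ ($p{\left(g \right)} = \left(-12 + g\right) 2 g = 2 g \left(-12 + g\right)$)
$c = -102$ ($c = -2 - 100 = -102$)
$r = -5610$ ($r = 55 \left(-102\right) = -5610$)
$\frac{3262}{p{\left(m \right)}} + \frac{1121}{r} = \frac{3262}{2 \left(-47\right) \left(-12 - 47\right)} + \frac{1121}{-5610} = \frac{3262}{2 \left(-47\right) \left(-59\right)} + 1121 \left(- \frac{1}{5610}\right) = \frac{3262}{5546} - \frac{1121}{5610} = 3262 \cdot \frac{1}{5546} - \frac{1121}{5610} = \frac{1631}{2773} - \frac{1121}{5610} = \frac{6041377}{15556530}$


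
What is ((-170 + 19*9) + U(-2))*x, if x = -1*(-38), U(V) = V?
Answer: -38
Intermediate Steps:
x = 38
((-170 + 19*9) + U(-2))*x = ((-170 + 19*9) - 2)*38 = ((-170 + 171) - 2)*38 = (1 - 2)*38 = -1*38 = -38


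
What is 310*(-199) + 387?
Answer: -61303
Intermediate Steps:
310*(-199) + 387 = -61690 + 387 = -61303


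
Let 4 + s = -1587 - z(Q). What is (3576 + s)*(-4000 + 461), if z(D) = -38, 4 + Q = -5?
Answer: -7159397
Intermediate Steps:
Q = -9 (Q = -4 - 5 = -9)
s = -1553 (s = -4 + (-1587 - 1*(-38)) = -4 + (-1587 + 38) = -4 - 1549 = -1553)
(3576 + s)*(-4000 + 461) = (3576 - 1553)*(-4000 + 461) = 2023*(-3539) = -7159397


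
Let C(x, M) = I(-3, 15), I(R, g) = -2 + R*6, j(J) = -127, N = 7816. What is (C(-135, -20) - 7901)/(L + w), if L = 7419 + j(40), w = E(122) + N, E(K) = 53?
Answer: -7921/15161 ≈ -0.52246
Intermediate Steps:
w = 7869 (w = 53 + 7816 = 7869)
I(R, g) = -2 + 6*R
C(x, M) = -20 (C(x, M) = -2 + 6*(-3) = -2 - 18 = -20)
L = 7292 (L = 7419 - 127 = 7292)
(C(-135, -20) - 7901)/(L + w) = (-20 - 7901)/(7292 + 7869) = -7921/15161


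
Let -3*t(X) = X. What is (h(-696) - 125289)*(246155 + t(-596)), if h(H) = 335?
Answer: -92348628194/3 ≈ -3.0783e+10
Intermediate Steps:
t(X) = -X/3
(h(-696) - 125289)*(246155 + t(-596)) = (335 - 125289)*(246155 - ⅓*(-596)) = -124954*(246155 + 596/3) = -124954*739061/3 = -92348628194/3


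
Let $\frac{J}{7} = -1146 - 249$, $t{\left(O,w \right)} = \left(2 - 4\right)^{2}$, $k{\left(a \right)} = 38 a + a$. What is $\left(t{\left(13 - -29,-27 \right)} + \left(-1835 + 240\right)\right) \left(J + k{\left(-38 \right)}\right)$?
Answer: $17893977$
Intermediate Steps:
$k{\left(a \right)} = 39 a$
$t{\left(O,w \right)} = 4$ ($t{\left(O,w \right)} = \left(-2\right)^{2} = 4$)
$J = -9765$ ($J = 7 \left(-1146 - 249\right) = 7 \left(-1395\right) = -9765$)
$\left(t{\left(13 - -29,-27 \right)} + \left(-1835 + 240\right)\right) \left(J + k{\left(-38 \right)}\right) = \left(4 + \left(-1835 + 240\right)\right) \left(-9765 + 39 \left(-38\right)\right) = \left(4 - 1595\right) \left(-9765 - 1482\right) = \left(-1591\right) \left(-11247\right) = 17893977$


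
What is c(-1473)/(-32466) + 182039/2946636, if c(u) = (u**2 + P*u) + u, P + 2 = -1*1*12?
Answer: -13947871507/207068148 ≈ -67.359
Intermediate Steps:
P = -14 (P = -2 - 1*1*12 = -2 - 1*12 = -2 - 12 = -14)
c(u) = u**2 - 13*u (c(u) = (u**2 - 14*u) + u = u**2 - 13*u)
c(-1473)/(-32466) + 182039/2946636 = -1473*(-13 - 1473)/(-32466) + 182039/2946636 = -1473*(-1486)*(-1/32466) + 182039*(1/2946636) = 2188878*(-1/32466) + 16549/267876 = -364813/5411 + 16549/267876 = -13947871507/207068148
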